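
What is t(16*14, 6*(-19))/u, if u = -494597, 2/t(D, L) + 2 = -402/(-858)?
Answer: 286/108316743 ≈ 2.6404e-6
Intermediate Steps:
t(D, L) = -286/219 (t(D, L) = 2/(-2 - 402/(-858)) = 2/(-2 - 402*(-1/858)) = 2/(-2 + 67/143) = 2/(-219/143) = 2*(-143/219) = -286/219)
t(16*14, 6*(-19))/u = -286/219/(-494597) = -286/219*(-1/494597) = 286/108316743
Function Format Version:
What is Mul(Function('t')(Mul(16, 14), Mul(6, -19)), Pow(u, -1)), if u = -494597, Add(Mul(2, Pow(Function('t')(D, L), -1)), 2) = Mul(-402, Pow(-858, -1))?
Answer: Rational(286, 108316743) ≈ 2.6404e-6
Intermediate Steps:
Function('t')(D, L) = Rational(-286, 219) (Function('t')(D, L) = Mul(2, Pow(Add(-2, Mul(-402, Pow(-858, -1))), -1)) = Mul(2, Pow(Add(-2, Mul(-402, Rational(-1, 858))), -1)) = Mul(2, Pow(Add(-2, Rational(67, 143)), -1)) = Mul(2, Pow(Rational(-219, 143), -1)) = Mul(2, Rational(-143, 219)) = Rational(-286, 219))
Mul(Function('t')(Mul(16, 14), Mul(6, -19)), Pow(u, -1)) = Mul(Rational(-286, 219), Pow(-494597, -1)) = Mul(Rational(-286, 219), Rational(-1, 494597)) = Rational(286, 108316743)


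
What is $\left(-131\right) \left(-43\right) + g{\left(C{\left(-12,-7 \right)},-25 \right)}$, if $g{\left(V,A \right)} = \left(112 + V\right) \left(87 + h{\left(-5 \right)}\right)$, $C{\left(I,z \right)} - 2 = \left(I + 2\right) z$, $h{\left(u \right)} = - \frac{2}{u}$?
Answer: $\frac{108573}{5} \approx 21715.0$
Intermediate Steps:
$C{\left(I,z \right)} = 2 + z \left(2 + I\right)$ ($C{\left(I,z \right)} = 2 + \left(I + 2\right) z = 2 + \left(2 + I\right) z = 2 + z \left(2 + I\right)$)
$g{\left(V,A \right)} = \frac{48944}{5} + \frac{437 V}{5}$ ($g{\left(V,A \right)} = \left(112 + V\right) \left(87 - \frac{2}{-5}\right) = \left(112 + V\right) \left(87 - - \frac{2}{5}\right) = \left(112 + V\right) \left(87 + \frac{2}{5}\right) = \left(112 + V\right) \frac{437}{5} = \frac{48944}{5} + \frac{437 V}{5}$)
$\left(-131\right) \left(-43\right) + g{\left(C{\left(-12,-7 \right)},-25 \right)} = \left(-131\right) \left(-43\right) + \left(\frac{48944}{5} + \frac{437 \left(2 + 2 \left(-7\right) - -84\right)}{5}\right) = 5633 + \left(\frac{48944}{5} + \frac{437 \left(2 - 14 + 84\right)}{5}\right) = 5633 + \left(\frac{48944}{5} + \frac{437}{5} \cdot 72\right) = 5633 + \left(\frac{48944}{5} + \frac{31464}{5}\right) = 5633 + \frac{80408}{5} = \frac{108573}{5}$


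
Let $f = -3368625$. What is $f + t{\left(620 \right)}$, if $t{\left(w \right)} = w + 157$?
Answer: $-3367848$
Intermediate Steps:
$t{\left(w \right)} = 157 + w$
$f + t{\left(620 \right)} = -3368625 + \left(157 + 620\right) = -3368625 + 777 = -3367848$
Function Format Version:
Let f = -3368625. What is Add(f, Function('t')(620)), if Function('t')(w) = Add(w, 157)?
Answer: -3367848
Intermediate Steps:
Function('t')(w) = Add(157, w)
Add(f, Function('t')(620)) = Add(-3368625, Add(157, 620)) = Add(-3368625, 777) = -3367848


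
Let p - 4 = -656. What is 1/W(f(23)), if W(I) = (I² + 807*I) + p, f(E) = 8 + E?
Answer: 1/25326 ≈ 3.9485e-5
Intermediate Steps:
p = -652 (p = 4 - 656 = -652)
W(I) = -652 + I² + 807*I (W(I) = (I² + 807*I) - 652 = -652 + I² + 807*I)
1/W(f(23)) = 1/(-652 + (8 + 23)² + 807*(8 + 23)) = 1/(-652 + 31² + 807*31) = 1/(-652 + 961 + 25017) = 1/25326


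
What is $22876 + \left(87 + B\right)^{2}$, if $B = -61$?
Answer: $23552$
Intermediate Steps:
$22876 + \left(87 + B\right)^{2} = 22876 + \left(87 - 61\right)^{2} = 22876 + 26^{2} = 22876 + 676 = 23552$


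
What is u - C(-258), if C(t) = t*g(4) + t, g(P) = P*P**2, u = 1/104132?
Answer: 1746293641/104132 ≈ 16770.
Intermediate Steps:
u = 1/104132 ≈ 9.6032e-6
g(P) = P**3
C(t) = 65*t (C(t) = t*4**3 + t = t*64 + t = 64*t + t = 65*t)
u - C(-258) = 1/104132 - 65*(-258) = 1/104132 - 1*(-16770) = 1/104132 + 16770 = 1746293641/104132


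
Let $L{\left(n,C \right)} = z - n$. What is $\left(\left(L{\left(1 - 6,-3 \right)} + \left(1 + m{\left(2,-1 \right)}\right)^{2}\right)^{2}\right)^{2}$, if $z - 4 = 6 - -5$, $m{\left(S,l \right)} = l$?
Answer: $160000$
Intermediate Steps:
$z = 15$ ($z = 4 + \left(6 - -5\right) = 4 + \left(6 + 5\right) = 4 + 11 = 15$)
$L{\left(n,C \right)} = 15 - n$
$\left(\left(L{\left(1 - 6,-3 \right)} + \left(1 + m{\left(2,-1 \right)}\right)^{2}\right)^{2}\right)^{2} = \left(\left(\left(15 - \left(1 - 6\right)\right) + \left(1 - 1\right)^{2}\right)^{2}\right)^{2} = \left(\left(\left(15 - \left(1 - 6\right)\right) + 0^{2}\right)^{2}\right)^{2} = \left(\left(\left(15 - -5\right) + 0\right)^{2}\right)^{2} = \left(\left(\left(15 + 5\right) + 0\right)^{2}\right)^{2} = \left(\left(20 + 0\right)^{2}\right)^{2} = \left(20^{2}\right)^{2} = 400^{2} = 160000$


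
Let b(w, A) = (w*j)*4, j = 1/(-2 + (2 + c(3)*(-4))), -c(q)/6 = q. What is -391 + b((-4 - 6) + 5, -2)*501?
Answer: -3181/6 ≈ -530.17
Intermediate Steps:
c(q) = -6*q
j = 1/72 (j = 1/(-2 + (2 - 6*3*(-4))) = 1/(-2 + (2 - 18*(-4))) = 1/(-2 + (2 + 72)) = 1/(-2 + 74) = 1/72 ≈ 0.013889)
b(w, A) = w/18 (b(w, A) = (w*(1/72))*4 = (w/72)*4 = w/18)
-391 + b((-4 - 6) + 5, -2)*501 = -391 + (((-4 - 6) + 5)/18)*501 = -391 + ((-10 + 5)/18)*501 = -391 + ((1/18)*(-5))*501 = -391 - 5/18*501 = -391 - 835/6 = -3181/6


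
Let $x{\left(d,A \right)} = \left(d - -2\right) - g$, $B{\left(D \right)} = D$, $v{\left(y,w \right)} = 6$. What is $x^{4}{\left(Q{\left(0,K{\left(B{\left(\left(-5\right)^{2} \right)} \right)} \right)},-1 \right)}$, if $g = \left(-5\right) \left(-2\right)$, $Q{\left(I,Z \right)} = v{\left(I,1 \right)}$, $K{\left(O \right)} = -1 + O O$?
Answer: $16$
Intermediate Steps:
$K{\left(O \right)} = -1 + O^{2}$
$Q{\left(I,Z \right)} = 6$
$g = 10$
$x{\left(d,A \right)} = -8 + d$ ($x{\left(d,A \right)} = \left(d - -2\right) - 10 = \left(d + 2\right) - 10 = \left(2 + d\right) - 10 = -8 + d$)
$x^{4}{\left(Q{\left(0,K{\left(B{\left(\left(-5\right)^{2} \right)} \right)} \right)},-1 \right)} = \left(-8 + 6\right)^{4} = \left(-2\right)^{4} = 16$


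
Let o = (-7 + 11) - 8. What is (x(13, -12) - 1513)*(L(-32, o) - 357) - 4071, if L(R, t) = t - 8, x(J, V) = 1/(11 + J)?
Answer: 4433685/8 ≈ 5.5421e+5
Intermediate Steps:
o = -4 (o = 4 - 8 = -4)
L(R, t) = -8 + t
(x(13, -12) - 1513)*(L(-32, o) - 357) - 4071 = (1/(11 + 13) - 1513)*((-8 - 4) - 357) - 4071 = (1/24 - 1513)*(-12 - 357) - 4071 = (1/24 - 1513)*(-369) - 4071 = -36311/24*(-369) - 4071 = 4466253/8 - 4071 = 4433685/8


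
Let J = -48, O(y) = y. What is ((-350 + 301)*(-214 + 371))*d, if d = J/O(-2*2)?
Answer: -92316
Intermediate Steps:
d = 12 (d = -48/((-2*2)) = -48/(-4) = -48*(-1/4) = 12)
((-350 + 301)*(-214 + 371))*d = ((-350 + 301)*(-214 + 371))*12 = -49*157*12 = -7693*12 = -92316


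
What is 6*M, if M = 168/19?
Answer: 1008/19 ≈ 53.053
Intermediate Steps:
M = 168/19 (M = 168*(1/19) = 168/19 ≈ 8.8421)
6*M = 6*(168/19) = 1008/19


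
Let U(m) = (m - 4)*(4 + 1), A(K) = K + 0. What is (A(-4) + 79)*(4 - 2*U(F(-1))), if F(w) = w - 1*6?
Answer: 8550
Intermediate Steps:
A(K) = K
F(w) = -6 + w (F(w) = w - 6 = -6 + w)
U(m) = -20 + 5*m (U(m) = (-4 + m)*5 = -20 + 5*m)
(A(-4) + 79)*(4 - 2*U(F(-1))) = (-4 + 79)*(4 - 2*(-20 + 5*(-6 - 1))) = 75*(4 - 2*(-20 + 5*(-7))) = 75*(4 - 2*(-20 - 35)) = 75*(4 - 2*(-55)) = 75*(4 + 110) = 75*114 = 8550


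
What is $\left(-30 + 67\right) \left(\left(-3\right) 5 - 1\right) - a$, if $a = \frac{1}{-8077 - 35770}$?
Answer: $- \frac{25957423}{43847} \approx -592.0$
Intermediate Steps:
$a = - \frac{1}{43847}$ ($a = \frac{1}{-8077 - 35770} = \frac{1}{-43847} = - \frac{1}{43847} \approx -2.2807 \cdot 10^{-5}$)
$\left(-30 + 67\right) \left(\left(-3\right) 5 - 1\right) - a = \left(-30 + 67\right) \left(\left(-3\right) 5 - 1\right) - - \frac{1}{43847} = 37 \left(-15 - 1\right) + \frac{1}{43847} = 37 \left(-16\right) + \frac{1}{43847} = -592 + \frac{1}{43847} = - \frac{25957423}{43847}$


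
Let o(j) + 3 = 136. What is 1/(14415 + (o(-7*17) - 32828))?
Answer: -1/18280 ≈ -5.4705e-5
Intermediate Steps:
o(j) = 133 (o(j) = -3 + 136 = 133)
1/(14415 + (o(-7*17) - 32828)) = 1/(14415 + (133 - 32828)) = 1/(14415 - 32695) = 1/(-18280) = -1/18280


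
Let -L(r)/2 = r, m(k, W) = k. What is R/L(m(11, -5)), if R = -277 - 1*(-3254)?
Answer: -2977/22 ≈ -135.32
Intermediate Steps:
R = 2977 (R = -277 + 3254 = 2977)
L(r) = -2*r
R/L(m(11, -5)) = 2977/((-2*11)) = 2977/(-22) = 2977*(-1/22) = -2977/22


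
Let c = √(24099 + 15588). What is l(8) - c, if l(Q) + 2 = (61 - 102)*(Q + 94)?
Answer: -4184 - √39687 ≈ -4383.2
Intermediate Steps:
l(Q) = -3856 - 41*Q (l(Q) = -2 + (61 - 102)*(Q + 94) = -2 - 41*(94 + Q) = -2 + (-3854 - 41*Q) = -3856 - 41*Q)
c = √39687 ≈ 199.22
l(8) - c = (-3856 - 41*8) - √39687 = (-3856 - 328) - √39687 = -4184 - √39687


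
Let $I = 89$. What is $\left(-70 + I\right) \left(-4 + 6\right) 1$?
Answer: $38$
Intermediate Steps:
$\left(-70 + I\right) \left(-4 + 6\right) 1 = \left(-70 + 89\right) \left(-4 + 6\right) 1 = 19 \cdot 2 \cdot 1 = 19 \cdot 2 = 38$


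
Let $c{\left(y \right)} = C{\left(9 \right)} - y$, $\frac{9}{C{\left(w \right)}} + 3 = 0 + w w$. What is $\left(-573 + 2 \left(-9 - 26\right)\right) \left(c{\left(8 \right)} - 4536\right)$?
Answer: $\frac{75964663}{26} \approx 2.9217 \cdot 10^{6}$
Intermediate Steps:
$C{\left(w \right)} = \frac{9}{-3 + w^{2}}$ ($C{\left(w \right)} = \frac{9}{-3 + \left(0 + w w\right)} = \frac{9}{-3 + \left(0 + w^{2}\right)} = \frac{9}{-3 + w^{2}}$)
$c{\left(y \right)} = \frac{3}{26} - y$ ($c{\left(y \right)} = \frac{9}{-3 + 9^{2}} - y = \frac{9}{-3 + 81} - y = \frac{9}{78} - y = 9 \cdot \frac{1}{78} - y = \frac{3}{26} - y$)
$\left(-573 + 2 \left(-9 - 26\right)\right) \left(c{\left(8 \right)} - 4536\right) = \left(-573 + 2 \left(-9 - 26\right)\right) \left(\left(\frac{3}{26} - 8\right) - 4536\right) = \left(-573 + 2 \left(-35\right)\right) \left(\left(\frac{3}{26} - 8\right) - 4536\right) = \left(-573 - 70\right) \left(- \frac{205}{26} - 4536\right) = \left(-643\right) \left(- \frac{118141}{26}\right) = \frac{75964663}{26}$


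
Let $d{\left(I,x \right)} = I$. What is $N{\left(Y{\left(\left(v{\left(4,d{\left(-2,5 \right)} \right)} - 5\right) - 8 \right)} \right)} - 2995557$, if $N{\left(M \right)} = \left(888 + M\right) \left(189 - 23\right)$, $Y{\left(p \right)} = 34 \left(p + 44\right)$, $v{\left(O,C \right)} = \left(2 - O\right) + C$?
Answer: $-2695761$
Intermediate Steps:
$v{\left(O,C \right)} = 2 + C - O$
$Y{\left(p \right)} = 1496 + 34 p$ ($Y{\left(p \right)} = 34 \left(44 + p\right) = 1496 + 34 p$)
$N{\left(M \right)} = 147408 + 166 M$ ($N{\left(M \right)} = \left(888 + M\right) 166 = 147408 + 166 M$)
$N{\left(Y{\left(\left(v{\left(4,d{\left(-2,5 \right)} \right)} - 5\right) - 8 \right)} \right)} - 2995557 = \left(147408 + 166 \left(1496 + 34 \left(\left(\left(2 - 2 - 4\right) - 5\right) - 8\right)\right)\right) - 2995557 = \left(147408 + 166 \left(1496 + 34 \left(\left(-4 - 5\right) - 8\right)\right)\right) - 2995557 = \left(147408 + 166 \left(1496 + 34 \left(-9 - 8\right)\right)\right) - 2995557 = \left(147408 + 166 \left(1496 + 34 \left(-17\right)\right)\right) - 2995557 = \left(147408 + 166 \left(1496 - 578\right)\right) - 2995557 = \left(147408 + 166 \cdot 918\right) - 2995557 = \left(147408 + 152388\right) - 2995557 = 299796 - 2995557 = -2695761$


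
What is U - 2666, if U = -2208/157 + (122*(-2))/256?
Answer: -26938857/10048 ≈ -2681.0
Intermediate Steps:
U = -150889/10048 (U = -2208*1/157 - 244*1/256 = -2208/157 - 61/64 = -150889/10048 ≈ -15.017)
U - 2666 = -150889/10048 - 2666 = -26938857/10048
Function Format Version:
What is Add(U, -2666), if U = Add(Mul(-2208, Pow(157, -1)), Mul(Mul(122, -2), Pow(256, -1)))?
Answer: Rational(-26938857, 10048) ≈ -2681.0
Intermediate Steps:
U = Rational(-150889, 10048) (U = Add(Mul(-2208, Rational(1, 157)), Mul(-244, Rational(1, 256))) = Add(Rational(-2208, 157), Rational(-61, 64)) = Rational(-150889, 10048) ≈ -15.017)
Add(U, -2666) = Add(Rational(-150889, 10048), -2666) = Rational(-26938857, 10048)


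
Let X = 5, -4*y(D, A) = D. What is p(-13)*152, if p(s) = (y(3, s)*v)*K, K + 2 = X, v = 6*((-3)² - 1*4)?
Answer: -10260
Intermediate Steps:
y(D, A) = -D/4
v = 30 (v = 6*(9 - 4) = 6*5 = 30)
K = 3 (K = -2 + 5 = 3)
p(s) = -135/2 (p(s) = (-¼*3*30)*3 = -¾*30*3 = -45/2*3 = -135/2)
p(-13)*152 = -135/2*152 = -10260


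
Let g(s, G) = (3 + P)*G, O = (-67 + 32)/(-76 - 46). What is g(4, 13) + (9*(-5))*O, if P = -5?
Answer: -4747/122 ≈ -38.910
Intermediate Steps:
O = 35/122 (O = -35/(-122) = -35*(-1/122) = 35/122 ≈ 0.28689)
g(s, G) = -2*G (g(s, G) = (3 - 5)*G = -2*G)
g(4, 13) + (9*(-5))*O = -2*13 + (9*(-5))*(35/122) = -26 - 45*35/122 = -26 - 1575/122 = -4747/122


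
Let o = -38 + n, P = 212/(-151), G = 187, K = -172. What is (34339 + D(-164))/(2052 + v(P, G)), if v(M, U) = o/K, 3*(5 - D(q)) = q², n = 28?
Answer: 6547696/529431 ≈ 12.367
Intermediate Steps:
P = -212/151 (P = 212*(-1/151) = -212/151 ≈ -1.4040)
D(q) = 5 - q²/3
o = -10 (o = -38 + 28 = -10)
v(M, U) = 5/86 (v(M, U) = -10/(-172) = -10*(-1/172) = 5/86)
(34339 + D(-164))/(2052 + v(P, G)) = (34339 + (5 - ⅓*(-164)²))/(2052 + 5/86) = (34339 + (5 - ⅓*26896))/(176477/86) = (34339 + (5 - 26896/3))*(86/176477) = (34339 - 26881/3)*(86/176477) = (76136/3)*(86/176477) = 6547696/529431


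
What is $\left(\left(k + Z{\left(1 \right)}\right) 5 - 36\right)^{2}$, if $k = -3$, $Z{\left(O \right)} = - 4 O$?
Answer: $5041$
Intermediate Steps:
$\left(\left(k + Z{\left(1 \right)}\right) 5 - 36\right)^{2} = \left(\left(-3 - 4\right) 5 - 36\right)^{2} = \left(\left(-7\right) 5 - 36\right)^{2} = \left(-35 - 36\right)^{2} = \left(-71\right)^{2} = 5041$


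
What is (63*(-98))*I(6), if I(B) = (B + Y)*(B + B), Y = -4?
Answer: -148176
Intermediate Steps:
I(B) = 2*B*(-4 + B) (I(B) = (B - 4)*(B + B) = (-4 + B)*(2*B) = 2*B*(-4 + B))
(63*(-98))*I(6) = (63*(-98))*(2*6*(-4 + 6)) = -12348*6*2 = -6174*24 = -148176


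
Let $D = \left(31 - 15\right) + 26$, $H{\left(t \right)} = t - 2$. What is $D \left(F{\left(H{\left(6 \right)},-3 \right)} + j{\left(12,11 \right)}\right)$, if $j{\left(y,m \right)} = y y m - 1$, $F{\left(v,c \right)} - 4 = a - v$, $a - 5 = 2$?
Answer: $66780$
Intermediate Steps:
$H{\left(t \right)} = -2 + t$
$a = 7$ ($a = 5 + 2 = 7$)
$F{\left(v,c \right)} = 11 - v$ ($F{\left(v,c \right)} = 4 - \left(-7 + v\right) = 11 - v$)
$j{\left(y,m \right)} = -1 + m y^{2}$ ($j{\left(y,m \right)} = y^{2} m - 1 = m y^{2} - 1 = -1 + m y^{2}$)
$D = 42$ ($D = 16 + 26 = 42$)
$D \left(F{\left(H{\left(6 \right)},-3 \right)} + j{\left(12,11 \right)}\right) = 42 \left(\left(11 - \left(-2 + 6\right)\right) - \left(1 - 11 \cdot 12^{2}\right)\right) = 42 \left(\left(11 - 4\right) + \left(-1 + 11 \cdot 144\right)\right) = 42 \left(\left(11 - 4\right) + \left(-1 + 1584\right)\right) = 42 \left(7 + 1583\right) = 42 \cdot 1590 = 66780$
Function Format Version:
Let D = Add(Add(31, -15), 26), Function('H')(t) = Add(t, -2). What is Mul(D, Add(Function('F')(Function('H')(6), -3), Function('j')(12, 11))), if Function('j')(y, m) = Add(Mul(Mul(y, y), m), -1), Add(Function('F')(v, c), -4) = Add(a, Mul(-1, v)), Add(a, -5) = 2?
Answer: 66780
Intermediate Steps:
Function('H')(t) = Add(-2, t)
a = 7 (a = Add(5, 2) = 7)
Function('F')(v, c) = Add(11, Mul(-1, v)) (Function('F')(v, c) = Add(4, Add(7, Mul(-1, v))) = Add(11, Mul(-1, v)))
Function('j')(y, m) = Add(-1, Mul(m, Pow(y, 2))) (Function('j')(y, m) = Add(Mul(Pow(y, 2), m), -1) = Add(Mul(m, Pow(y, 2)), -1) = Add(-1, Mul(m, Pow(y, 2))))
D = 42 (D = Add(16, 26) = 42)
Mul(D, Add(Function('F')(Function('H')(6), -3), Function('j')(12, 11))) = Mul(42, Add(Add(11, Mul(-1, Add(-2, 6))), Add(-1, Mul(11, Pow(12, 2))))) = Mul(42, Add(Add(11, Mul(-1, 4)), Add(-1, Mul(11, 144)))) = Mul(42, Add(Add(11, -4), Add(-1, 1584))) = Mul(42, Add(7, 1583)) = Mul(42, 1590) = 66780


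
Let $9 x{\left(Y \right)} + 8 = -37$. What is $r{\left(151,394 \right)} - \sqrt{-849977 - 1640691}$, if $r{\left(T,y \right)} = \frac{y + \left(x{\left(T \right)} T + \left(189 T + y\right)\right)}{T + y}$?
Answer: $\frac{28572}{545} - 2 i \sqrt{622667} \approx 52.426 - 1578.2 i$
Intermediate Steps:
$x{\left(Y \right)} = -5$ ($x{\left(Y \right)} = - \frac{8}{9} + \frac{1}{9} \left(-37\right) = - \frac{8}{9} - \frac{37}{9} = -5$)
$r{\left(T,y \right)} = \frac{2 y + 184 T}{T + y}$ ($r{\left(T,y \right)} = \frac{y + \left(- 5 T + \left(189 T + y\right)\right)}{T + y} = \frac{y + \left(- 5 T + \left(y + 189 T\right)\right)}{T + y} = \frac{y + \left(y + 184 T\right)}{T + y} = \frac{2 y + 184 T}{T + y}$)
$r{\left(151,394 \right)} - \sqrt{-849977 - 1640691} = \frac{2 \left(394 + 92 \cdot 151\right)}{151 + 394} - \sqrt{-849977 - 1640691} = \frac{2 \left(394 + 13892\right)}{545} - \sqrt{-2490668} = 2 \cdot \frac{1}{545} \cdot 14286 - 2 i \sqrt{622667} = \frac{28572}{545} - 2 i \sqrt{622667}$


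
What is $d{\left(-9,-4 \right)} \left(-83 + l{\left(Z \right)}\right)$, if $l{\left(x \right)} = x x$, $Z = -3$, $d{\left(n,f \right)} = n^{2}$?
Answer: $-5994$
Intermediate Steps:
$l{\left(x \right)} = x^{2}$
$d{\left(-9,-4 \right)} \left(-83 + l{\left(Z \right)}\right) = \left(-9\right)^{2} \left(-83 + \left(-3\right)^{2}\right) = 81 \left(-83 + 9\right) = 81 \left(-74\right) = -5994$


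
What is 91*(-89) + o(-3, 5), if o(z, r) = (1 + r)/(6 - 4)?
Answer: -8096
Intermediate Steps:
o(z, r) = ½ + r/2 (o(z, r) = (1 + r)/2 = (1 + r)*(½) = ½ + r/2)
91*(-89) + o(-3, 5) = 91*(-89) + (½ + (½)*5) = -8099 + (½ + 5/2) = -8099 + 3 = -8096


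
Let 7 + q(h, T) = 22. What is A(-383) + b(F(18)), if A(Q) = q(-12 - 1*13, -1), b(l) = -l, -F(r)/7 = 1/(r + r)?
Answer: 547/36 ≈ 15.194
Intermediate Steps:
F(r) = -7/(2*r) (F(r) = -7/(r + r) = -7*1/(2*r) = -7/(2*r))
q(h, T) = 15 (q(h, T) = -7 + 22 = 15)
A(Q) = 15
A(-383) + b(F(18)) = 15 - (-7)/(2*18) = 15 - 1*(-7/36) = 15 + 7/36 = 547/36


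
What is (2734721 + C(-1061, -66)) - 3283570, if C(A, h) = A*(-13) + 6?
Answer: -535050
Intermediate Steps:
C(A, h) = 6 - 13*A (C(A, h) = -13*A + 6 = 6 - 13*A)
(2734721 + C(-1061, -66)) - 3283570 = (2734721 + (6 - 13*(-1061))) - 3283570 = (2734721 + (6 + 13793)) - 3283570 = (2734721 + 13799) - 3283570 = 2748520 - 3283570 = -535050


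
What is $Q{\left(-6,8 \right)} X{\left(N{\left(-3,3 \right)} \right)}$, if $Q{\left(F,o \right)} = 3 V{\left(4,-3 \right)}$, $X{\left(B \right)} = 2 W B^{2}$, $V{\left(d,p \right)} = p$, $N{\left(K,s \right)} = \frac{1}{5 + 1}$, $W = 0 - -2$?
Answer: $-1$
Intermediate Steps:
$W = 2$ ($W = 0 + 2 = 2$)
$N{\left(K,s \right)} = \frac{1}{6}$
$X{\left(B \right)} = 4 B^{2}$ ($X{\left(B \right)} = 2 \cdot 2 B^{2} = 4 B^{2}$)
$Q{\left(F,o \right)} = -9$ ($Q{\left(F,o \right)} = 3 \left(-3\right) = -9$)
$Q{\left(-6,8 \right)} X{\left(N{\left(-3,3 \right)} \right)} = - 9 \cdot \frac{4}{36} = - 9 \cdot 4 \cdot \frac{1}{36} = \left(-9\right) \frac{1}{9} = -1$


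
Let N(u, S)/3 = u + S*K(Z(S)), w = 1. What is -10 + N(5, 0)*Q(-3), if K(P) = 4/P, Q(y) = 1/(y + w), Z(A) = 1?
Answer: -35/2 ≈ -17.500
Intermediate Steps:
Q(y) = 1/(1 + y) (Q(y) = 1/(y + 1) = 1/(1 + y))
N(u, S) = 3*u + 12*S (N(u, S) = 3*(u + S*(4/1)) = 3*(u + S*(4*1)) = 3*(u + S*4) = 3*(u + 4*S) = 3*u + 12*S)
-10 + N(5, 0)*Q(-3) = -10 + (3*5 + 12*0)/(1 - 3) = -10 + (15 + 0)/(-2) = -10 + 15*(-1/2) = -10 - 15/2 = -35/2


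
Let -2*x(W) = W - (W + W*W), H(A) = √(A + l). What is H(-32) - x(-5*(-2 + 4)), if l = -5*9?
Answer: -50 + I*√77 ≈ -50.0 + 8.775*I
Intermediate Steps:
l = -45
H(A) = √(-45 + A) (H(A) = √(A - 45) = √(-45 + A))
x(W) = W²/2 (x(W) = -(W - (W + W*W))/2 = -(W - (W + W²))/2 = -(W + (-W - W²))/2 = -(-1)*W²/2 = W²/2)
H(-32) - x(-5*(-2 + 4)) = √(-45 - 32) - (-5*(-2 + 4))²/2 = √(-77) - (-5*2)²/2 = I*√77 - (-10)²/2 = I*√77 - 100/2 = I*√77 - 1*50 = I*√77 - 50 = -50 + I*√77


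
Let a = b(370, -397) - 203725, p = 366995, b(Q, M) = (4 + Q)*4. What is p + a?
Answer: 164766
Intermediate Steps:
b(Q, M) = 16 + 4*Q
a = -202229 (a = (16 + 4*370) - 203725 = (16 + 1480) - 203725 = 1496 - 203725 = -202229)
p + a = 366995 - 202229 = 164766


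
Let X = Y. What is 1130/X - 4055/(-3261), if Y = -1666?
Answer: 1535350/2716413 ≈ 0.56521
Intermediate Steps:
X = -1666
1130/X - 4055/(-3261) = 1130/(-1666) - 4055/(-3261) = 1130*(-1/1666) - 4055*(-1/3261) = -565/833 + 4055/3261 = 1535350/2716413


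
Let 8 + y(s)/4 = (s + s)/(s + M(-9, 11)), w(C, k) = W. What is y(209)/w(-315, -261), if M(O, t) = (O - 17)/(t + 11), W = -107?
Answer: 27380/122301 ≈ 0.22387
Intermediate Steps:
w(C, k) = -107
M(O, t) = (-17 + O)/(11 + t)
y(s) = -32 + 8*s/(-13/11 + s) (y(s) = -32 + 4*((s + s)/(s + (-17 - 9)/(11 + 11))) = -32 + 4*((2*s)/(s - 26/22)) = -32 + 4*((2*s)/(s + (1/22)*(-26))) = -32 + 4*((2*s)/(s - 13/11)) = -32 + 4*((2*s)/(-13/11 + s)) = -32 + 4*(2*s/(-13/11 + s)) = -32 + 8*s/(-13/11 + s))
y(209)/w(-315, -261) = (8*(52 - 33*209)/(-13 + 11*209))/(-107) = (8*(52 - 6897)/(-13 + 2299))*(-1/107) = (8*(-6845)/2286)*(-1/107) = (8*(1/2286)*(-6845))*(-1/107) = -27380/1143*(-1/107) = 27380/122301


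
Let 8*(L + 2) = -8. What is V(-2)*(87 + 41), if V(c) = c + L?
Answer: -640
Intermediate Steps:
L = -3 (L = -2 + (⅛)*(-8) = -2 - 1 = -3)
V(c) = -3 + c (V(c) = c - 3 = -3 + c)
V(-2)*(87 + 41) = (-3 - 2)*(87 + 41) = -5*128 = -640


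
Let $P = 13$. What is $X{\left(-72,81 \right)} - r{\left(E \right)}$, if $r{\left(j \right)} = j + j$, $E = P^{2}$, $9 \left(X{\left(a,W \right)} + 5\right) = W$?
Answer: $-334$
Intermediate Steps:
$X{\left(a,W \right)} = -5 + \frac{W}{9}$
$E = 169$ ($E = 13^{2} = 169$)
$r{\left(j \right)} = 2 j$
$X{\left(-72,81 \right)} - r{\left(E \right)} = \left(-5 + \frac{1}{9} \cdot 81\right) - 2 \cdot 169 = \left(-5 + 9\right) - 338 = 4 - 338 = -334$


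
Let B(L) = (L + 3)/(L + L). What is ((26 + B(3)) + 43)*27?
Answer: 1890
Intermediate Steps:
B(L) = (3 + L)/(2*L) (B(L) = (3 + L)/((2*L)) = (3 + L)*(1/(2*L)) = (3 + L)/(2*L))
((26 + B(3)) + 43)*27 = ((26 + (½)*(3 + 3)/3) + 43)*27 = ((26 + (½)*(⅓)*6) + 43)*27 = ((26 + 1) + 43)*27 = (27 + 43)*27 = 70*27 = 1890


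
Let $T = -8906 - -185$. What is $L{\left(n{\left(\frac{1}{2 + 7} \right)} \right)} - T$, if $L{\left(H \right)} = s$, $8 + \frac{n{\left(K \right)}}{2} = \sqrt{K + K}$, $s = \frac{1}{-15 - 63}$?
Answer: $\frac{680237}{78} \approx 8721.0$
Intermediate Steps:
$s = - \frac{1}{78}$ ($s = \frac{1}{-78} = - \frac{1}{78} \approx -0.012821$)
$n{\left(K \right)} = -16 + 2 \sqrt{2} \sqrt{K}$ ($n{\left(K \right)} = -16 + 2 \sqrt{K + K} = -16 + 2 \sqrt{2 K} = -16 + 2 \sqrt{2} \sqrt{K}$)
$L{\left(H \right)} = - \frac{1}{78}$
$T = -8721$ ($T = -8906 + 185 = -8721$)
$L{\left(n{\left(\frac{1}{2 + 7} \right)} \right)} - T = - \frac{1}{78} - -8721 = - \frac{1}{78} + 8721 = \frac{680237}{78}$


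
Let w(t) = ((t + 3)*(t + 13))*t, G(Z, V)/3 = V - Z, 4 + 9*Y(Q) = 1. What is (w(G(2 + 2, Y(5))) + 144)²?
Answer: 20736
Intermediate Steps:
Y(Q) = -⅓ (Y(Q) = -4/9 + (⅑)*1 = -4/9 + ⅑ = -⅓)
G(Z, V) = -3*Z + 3*V (G(Z, V) = 3*(V - Z) = -3*Z + 3*V)
w(t) = t*(3 + t)*(13 + t) (w(t) = ((3 + t)*(13 + t))*t = t*(3 + t)*(13 + t))
(w(G(2 + 2, Y(5))) + 144)² = ((-3*(2 + 2) + 3*(-⅓))*(39 + (-3*(2 + 2) + 3*(-⅓))² + 16*(-3*(2 + 2) + 3*(-⅓))) + 144)² = ((-3*4 - 1)*(39 + (-3*4 - 1)² + 16*(-3*4 - 1)) + 144)² = ((-12 - 1)*(39 + (-12 - 1)² + 16*(-12 - 1)) + 144)² = (-13*(39 + (-13)² + 16*(-13)) + 144)² = (-13*(39 + 169 - 208) + 144)² = (-13*0 + 144)² = (0 + 144)² = 144² = 20736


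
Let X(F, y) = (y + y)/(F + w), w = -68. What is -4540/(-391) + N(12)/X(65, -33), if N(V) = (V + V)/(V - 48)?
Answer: 149429/12903 ≈ 11.581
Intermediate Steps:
N(V) = 2*V/(-48 + V) (N(V) = (2*V)/(-48 + V) = 2*V/(-48 + V))
X(F, y) = 2*y/(-68 + F) (X(F, y) = (y + y)/(F - 68) = (2*y)/(-68 + F) = 2*y/(-68 + F))
-4540/(-391) + N(12)/X(65, -33) = -4540/(-391) + (2*12/(-48 + 12))/((2*(-33)/(-68 + 65))) = -4540*(-1/391) + (2*12/(-36))/((2*(-33)/(-3))) = 4540/391 + (2*12*(-1/36))/((2*(-33)*(-⅓))) = 4540/391 - ⅔/22 = 4540/391 - ⅔*1/22 = 4540/391 - 1/33 = 149429/12903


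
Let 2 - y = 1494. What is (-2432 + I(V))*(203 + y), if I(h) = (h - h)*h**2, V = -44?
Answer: 3134848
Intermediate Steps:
y = -1492 (y = 2 - 1*1494 = 2 - 1494 = -1492)
I(h) = 0 (I(h) = 0*h**2 = 0)
(-2432 + I(V))*(203 + y) = (-2432 + 0)*(203 - 1492) = -2432*(-1289) = 3134848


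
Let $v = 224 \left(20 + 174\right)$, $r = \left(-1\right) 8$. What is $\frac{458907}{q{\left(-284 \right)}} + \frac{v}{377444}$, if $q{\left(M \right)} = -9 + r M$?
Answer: $\frac{43327508659}{213538943} \approx 202.9$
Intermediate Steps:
$r = -8$
$q{\left(M \right)} = -9 - 8 M$
$v = 43456$ ($v = 224 \cdot 194 = 43456$)
$\frac{458907}{q{\left(-284 \right)}} + \frac{v}{377444} = \frac{458907}{-9 - -2272} + \frac{43456}{377444} = \frac{458907}{-9 + 2272} + 43456 \cdot \frac{1}{377444} = \frac{458907}{2263} + \frac{10864}{94361} = \frac{43327508659}{213538943}$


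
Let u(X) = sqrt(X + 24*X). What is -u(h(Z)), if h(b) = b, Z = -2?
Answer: -5*I*sqrt(2) ≈ -7.0711*I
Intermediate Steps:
u(X) = 5*sqrt(X) (u(X) = sqrt(25*X) = 5*sqrt(X))
-u(h(Z)) = -5*sqrt(-2) = -5*I*sqrt(2)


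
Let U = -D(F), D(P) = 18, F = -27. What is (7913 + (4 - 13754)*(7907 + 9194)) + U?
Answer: -235130855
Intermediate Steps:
U = -18 (U = -1*18 = -18)
(7913 + (4 - 13754)*(7907 + 9194)) + U = (7913 + (4 - 13754)*(7907 + 9194)) - 18 = (7913 - 13750*17101) - 18 = (7913 - 235138750) - 18 = -235130837 - 18 = -235130855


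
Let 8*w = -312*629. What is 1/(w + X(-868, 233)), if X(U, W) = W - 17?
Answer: -1/24315 ≈ -4.1127e-5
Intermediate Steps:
X(U, W) = -17 + W
w = -24531 (w = (-312*629)/8 = (⅛)*(-196248) = -24531)
1/(w + X(-868, 233)) = 1/(-24531 + (-17 + 233)) = 1/(-24531 + 216) = 1/(-24315) = -1/24315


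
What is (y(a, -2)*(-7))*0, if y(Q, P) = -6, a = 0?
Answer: 0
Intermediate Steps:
(y(a, -2)*(-7))*0 = -6*(-7)*0 = 42*0 = 0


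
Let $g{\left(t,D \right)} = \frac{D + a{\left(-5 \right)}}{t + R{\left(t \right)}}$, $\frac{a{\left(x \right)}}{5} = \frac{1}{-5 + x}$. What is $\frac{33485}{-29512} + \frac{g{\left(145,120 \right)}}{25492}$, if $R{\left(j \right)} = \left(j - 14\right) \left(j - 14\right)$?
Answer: $- \frac{217241051427}{191465415568} \approx -1.1346$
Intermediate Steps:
$R{\left(j \right)} = \left(-14 + j\right)^{2}$ ($R{\left(j \right)} = \left(-14 + j\right) \left(-14 + j\right) = \left(-14 + j\right)^{2}$)
$a{\left(x \right)} = \frac{5}{-5 + x}$
$g{\left(t,D \right)} = \frac{- \frac{1}{2} + D}{t + \left(-14 + t\right)^{2}}$ ($g{\left(t,D \right)} = \frac{D + \frac{5}{-5 - 5}}{t + \left(-14 + t\right)^{2}} = \frac{D + \frac{5}{-10}}{t + \left(-14 + t\right)^{2}} = \frac{D + 5 \left(- \frac{1}{10}\right)}{t + \left(-14 + t\right)^{2}} = \frac{D - \frac{1}{2}}{t + \left(-14 + t\right)^{2}} = \frac{- \frac{1}{2} + D}{t + \left(-14 + t\right)^{2}}$)
$\frac{33485}{-29512} + \frac{g{\left(145,120 \right)}}{25492} = \frac{33485}{-29512} + \frac{\frac{1}{145 + \left(-14 + 145\right)^{2}} \left(- \frac{1}{2} + 120\right)}{25492} = 33485 \left(- \frac{1}{29512}\right) + \frac{1}{145 + 131^{2}} \cdot \frac{239}{2} \cdot \frac{1}{25492} = - \frac{33485}{29512} + \frac{1}{145 + 17161} \cdot \frac{239}{2} \cdot \frac{1}{25492} = - \frac{33485}{29512} + \frac{1}{17306} \cdot \frac{239}{2} \cdot \frac{1}{25492} = - \frac{33485}{29512} + \frac{239}{34612} \cdot \frac{1}{25492} = - \frac{33485}{29512} + \frac{239}{882329104} = - \frac{217241051427}{191465415568}$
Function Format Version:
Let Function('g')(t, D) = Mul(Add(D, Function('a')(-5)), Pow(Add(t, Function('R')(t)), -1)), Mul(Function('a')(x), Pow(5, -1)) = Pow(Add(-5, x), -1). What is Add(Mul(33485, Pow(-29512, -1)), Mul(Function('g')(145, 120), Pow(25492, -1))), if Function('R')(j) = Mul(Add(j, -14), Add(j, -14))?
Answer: Rational(-217241051427, 191465415568) ≈ -1.1346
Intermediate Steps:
Function('R')(j) = Pow(Add(-14, j), 2) (Function('R')(j) = Mul(Add(-14, j), Add(-14, j)) = Pow(Add(-14, j), 2))
Function('a')(x) = Mul(5, Pow(Add(-5, x), -1))
Function('g')(t, D) = Mul(Pow(Add(t, Pow(Add(-14, t), 2)), -1), Add(Rational(-1, 2), D)) (Function('g')(t, D) = Mul(Add(D, Mul(5, Pow(Add(-5, -5), -1))), Pow(Add(t, Pow(Add(-14, t), 2)), -1)) = Mul(Add(D, Mul(5, Pow(-10, -1))), Pow(Add(t, Pow(Add(-14, t), 2)), -1)) = Mul(Add(D, Mul(5, Rational(-1, 10))), Pow(Add(t, Pow(Add(-14, t), 2)), -1)) = Mul(Add(D, Rational(-1, 2)), Pow(Add(t, Pow(Add(-14, t), 2)), -1)) = Mul(Add(Rational(-1, 2), D), Pow(Add(t, Pow(Add(-14, t), 2)), -1)) = Mul(Pow(Add(t, Pow(Add(-14, t), 2)), -1), Add(Rational(-1, 2), D)))
Add(Mul(33485, Pow(-29512, -1)), Mul(Function('g')(145, 120), Pow(25492, -1))) = Add(Mul(33485, Pow(-29512, -1)), Mul(Mul(Pow(Add(145, Pow(Add(-14, 145), 2)), -1), Add(Rational(-1, 2), 120)), Pow(25492, -1))) = Add(Mul(33485, Rational(-1, 29512)), Mul(Mul(Pow(Add(145, Pow(131, 2)), -1), Rational(239, 2)), Rational(1, 25492))) = Add(Rational(-33485, 29512), Mul(Mul(Pow(Add(145, 17161), -1), Rational(239, 2)), Rational(1, 25492))) = Add(Rational(-33485, 29512), Mul(Mul(Pow(17306, -1), Rational(239, 2)), Rational(1, 25492))) = Add(Rational(-33485, 29512), Mul(Mul(Rational(1, 17306), Rational(239, 2)), Rational(1, 25492))) = Add(Rational(-33485, 29512), Mul(Rational(239, 34612), Rational(1, 25492))) = Add(Rational(-33485, 29512), Rational(239, 882329104)) = Rational(-217241051427, 191465415568)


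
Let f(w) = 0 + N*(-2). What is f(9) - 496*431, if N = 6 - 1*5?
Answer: -213778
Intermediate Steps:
N = 1 (N = 6 - 5 = 1)
f(w) = -2 (f(w) = 0 + 1*(-2) = 0 - 2 = -2)
f(9) - 496*431 = -2 - 496*431 = -2 - 213776 = -213778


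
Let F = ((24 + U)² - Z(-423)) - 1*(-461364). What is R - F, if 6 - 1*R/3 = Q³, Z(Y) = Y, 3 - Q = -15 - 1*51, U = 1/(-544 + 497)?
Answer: -3198346993/2209 ≈ -1.4479e+6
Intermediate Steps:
U = -1/47 (U = 1/(-47) = -1/47 ≈ -0.021277)
Q = 69 (Q = 3 - (-15 - 1*51) = 3 - (-15 - 51) = 3 - 1*(-66) = 3 + 66 = 69)
R = -985509 (R = 18 - 3*69³ = 18 - 3*328509 = 18 - 985527 = -985509)
F = 1021357612/2209 (F = ((24 - 1/47)² - 1*(-423)) - 1*(-461364) = ((1127/47)² + 423) + 461364 = (1270129/2209 + 423) + 461364 = 2204536/2209 + 461364 = 1021357612/2209 ≈ 4.6236e+5)
R - F = -985509 - 1*1021357612/2209 = -985509 - 1021357612/2209 = -3198346993/2209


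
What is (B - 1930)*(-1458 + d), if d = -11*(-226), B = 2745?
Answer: 837820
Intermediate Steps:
d = 2486
(B - 1930)*(-1458 + d) = (2745 - 1930)*(-1458 + 2486) = 815*1028 = 837820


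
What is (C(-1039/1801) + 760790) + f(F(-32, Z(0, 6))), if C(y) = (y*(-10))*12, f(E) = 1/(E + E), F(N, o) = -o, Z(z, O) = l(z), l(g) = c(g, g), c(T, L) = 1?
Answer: 2740613139/3602 ≈ 7.6086e+5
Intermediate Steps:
l(g) = 1
Z(z, O) = 1
f(E) = 1/(2*E)
C(y) = -120*y (C(y) = -10*y*12 = -120*y)
(C(-1039/1801) + 760790) + f(F(-32, Z(0, 6))) = (-(-124680)/1801 + 760790) + 1/(2*((-1*1))) = (-(-124680)/1801 + 760790) + (½)/(-1) = (-120*(-1039/1801) + 760790) + (½)*(-1) = (124680/1801 + 760790) - ½ = 1370307470/1801 - ½ = 2740613139/3602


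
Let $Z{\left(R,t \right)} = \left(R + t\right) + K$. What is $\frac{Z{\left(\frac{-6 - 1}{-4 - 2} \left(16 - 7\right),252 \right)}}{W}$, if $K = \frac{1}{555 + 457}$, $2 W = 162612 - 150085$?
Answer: $\frac{265651}{6338662} \approx 0.04191$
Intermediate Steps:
$W = \frac{12527}{2}$ ($W = \frac{162612 - 150085}{2} = \frac{1}{2} \cdot 12527 = \frac{12527}{2} \approx 6263.5$)
$K = \frac{1}{1012} \approx 0.00098814$
$Z{\left(R,t \right)} = \frac{1}{1012} + R + t$ ($Z{\left(R,t \right)} = \left(R + t\right) + \frac{1}{1012} = \frac{1}{1012} + R + t$)
$\frac{Z{\left(\frac{-6 - 1}{-4 - 2} \left(16 - 7\right),252 \right)}}{W} = \frac{\frac{1}{1012} + \frac{-6 - 1}{-4 - 2} \left(16 - 7\right) + 252}{\frac{12527}{2}} = \left(\frac{1}{1012} + - \frac{7}{-6} \cdot 9 + 252\right) \frac{2}{12527} = \left(\frac{1}{1012} + \left(-7\right) \left(- \frac{1}{6}\right) 9 + 252\right) \frac{2}{12527} = \left(\frac{1}{1012} + \frac{7}{6} \cdot 9 + 252\right) \frac{2}{12527} = \left(\frac{1}{1012} + \frac{21}{2} + 252\right) \frac{2}{12527} = \frac{265651}{1012} \cdot \frac{2}{12527} = \frac{265651}{6338662}$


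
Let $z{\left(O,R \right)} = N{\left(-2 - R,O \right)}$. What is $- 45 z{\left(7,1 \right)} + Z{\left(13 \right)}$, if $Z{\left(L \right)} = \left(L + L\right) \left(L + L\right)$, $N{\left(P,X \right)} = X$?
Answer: $361$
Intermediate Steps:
$z{\left(O,R \right)} = O$
$Z{\left(L \right)} = 4 L^{2}$ ($Z{\left(L \right)} = 2 L 2 L = 4 L^{2}$)
$- 45 z{\left(7,1 \right)} + Z{\left(13 \right)} = \left(-45\right) 7 + 4 \cdot 13^{2} = -315 + 4 \cdot 169 = -315 + 676 = 361$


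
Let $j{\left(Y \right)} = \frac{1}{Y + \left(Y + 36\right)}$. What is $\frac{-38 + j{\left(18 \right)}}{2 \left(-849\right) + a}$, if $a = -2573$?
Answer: $\frac{2735}{307512} \approx 0.008894$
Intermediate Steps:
$j{\left(Y \right)} = \frac{1}{36 + 2 Y}$ ($j{\left(Y \right)} = \frac{1}{Y + \left(36 + Y\right)} = \frac{1}{36 + 2 Y}$)
$\frac{-38 + j{\left(18 \right)}}{2 \left(-849\right) + a} = \frac{-38 + \frac{1}{2 \left(18 + 18\right)}}{2 \left(-849\right) - 2573} = \frac{-38 + \frac{1}{2 \cdot 36}}{-1698 - 2573} = \frac{-38 + \frac{1}{2} \cdot \frac{1}{36}}{-4271} = \left(-38 + \frac{1}{72}\right) \left(- \frac{1}{4271}\right) = \left(- \frac{2735}{72}\right) \left(- \frac{1}{4271}\right) = \frac{2735}{307512}$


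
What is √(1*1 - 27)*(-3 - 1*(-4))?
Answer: I*√26 ≈ 5.099*I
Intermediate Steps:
√(1*1 - 27)*(-3 - 1*(-4)) = √(1 - 27)*(-3 + 4) = √(-26)*1 = (I*√26)*1 = I*√26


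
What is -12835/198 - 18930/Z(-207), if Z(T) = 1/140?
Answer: -524752435/198 ≈ -2.6503e+6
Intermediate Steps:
Z(T) = 1/140
-12835/198 - 18930/Z(-207) = -12835/198 - 18930/1/140 = -12835*1/198 - 18930*140 = -12835/198 - 2650200 = -524752435/198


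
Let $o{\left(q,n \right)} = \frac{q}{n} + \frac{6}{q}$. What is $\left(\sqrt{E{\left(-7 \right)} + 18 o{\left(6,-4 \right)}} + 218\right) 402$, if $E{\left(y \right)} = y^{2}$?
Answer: $87636 + 804 \sqrt{10} \approx 90179.0$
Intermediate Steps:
$o{\left(q,n \right)} = \frac{6}{q} + \frac{q}{n}$
$\left(\sqrt{E{\left(-7 \right)} + 18 o{\left(6,-4 \right)}} + 218\right) 402 = \left(\sqrt{\left(-7\right)^{2} + 18 \left(\frac{6}{6} + \frac{6}{-4}\right)} + 218\right) 402 = \left(\sqrt{49 + 18 \left(6 \cdot \frac{1}{6} + 6 \left(- \frac{1}{4}\right)\right)} + 218\right) 402 = \left(\sqrt{49 + 18 \left(1 - \frac{3}{2}\right)} + 218\right) 402 = \left(\sqrt{49 + 18 \left(- \frac{1}{2}\right)} + 218\right) 402 = \left(\sqrt{49 - 9} + 218\right) 402 = \left(\sqrt{40} + 218\right) 402 = \left(2 \sqrt{10} + 218\right) 402 = \left(218 + 2 \sqrt{10}\right) 402 = 87636 + 804 \sqrt{10}$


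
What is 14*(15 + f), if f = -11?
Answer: 56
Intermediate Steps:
14*(15 + f) = 14*(15 - 11) = 14*4 = 56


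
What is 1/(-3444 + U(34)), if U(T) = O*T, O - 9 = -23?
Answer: -1/3920 ≈ -0.00025510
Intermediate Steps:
O = -14 (O = 9 - 23 = -14)
U(T) = -14*T
1/(-3444 + U(34)) = 1/(-3444 - 14*34) = 1/(-3444 - 476) = 1/(-3920) = -1/3920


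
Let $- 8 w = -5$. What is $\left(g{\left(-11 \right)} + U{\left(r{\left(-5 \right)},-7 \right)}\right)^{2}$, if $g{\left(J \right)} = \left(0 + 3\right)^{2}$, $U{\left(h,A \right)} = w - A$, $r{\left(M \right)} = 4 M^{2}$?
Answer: $\frac{17689}{64} \approx 276.39$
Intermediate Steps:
$w = \frac{5}{8}$ ($w = \left(- \frac{1}{8}\right) \left(-5\right) = \frac{5}{8} \approx 0.625$)
$U{\left(h,A \right)} = \frac{5}{8} - A$
$g{\left(J \right)} = 9$ ($g{\left(J \right)} = 3^{2} = 9$)
$\left(g{\left(-11 \right)} + U{\left(r{\left(-5 \right)},-7 \right)}\right)^{2} = \left(9 + \left(\frac{5}{8} - -7\right)\right)^{2} = \left(9 + \left(\frac{5}{8} + 7\right)\right)^{2} = \left(9 + \frac{61}{8}\right)^{2} = \left(\frac{133}{8}\right)^{2} = \frac{17689}{64}$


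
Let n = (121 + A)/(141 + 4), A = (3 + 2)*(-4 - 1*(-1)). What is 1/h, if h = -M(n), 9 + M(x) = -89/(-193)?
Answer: 193/1648 ≈ 0.11711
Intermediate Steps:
A = -15 (A = 5*(-4 + 1) = 5*(-3) = -15)
n = 106/145 (n = (121 - 15)/(141 + 4) = 106/145 ≈ 0.73103)
M(x) = -1648/193 (M(x) = -9 - 89/(-193) = -9 - 89*(-1)/193 = -9 - 1*(-89/193) = -9 + 89/193 = -1648/193)
h = 1648/193 (h = -1*(-1648/193) = 1648/193 ≈ 8.5389)
1/h = 1/(1648/193) = 193/1648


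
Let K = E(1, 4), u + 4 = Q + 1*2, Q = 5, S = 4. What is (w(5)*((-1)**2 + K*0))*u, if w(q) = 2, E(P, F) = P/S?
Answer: 6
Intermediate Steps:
E(P, F) = P/4
u = 3 (u = -4 + (5 + 1*2) = -4 + (5 + 2) = -4 + 7 = 3)
K = 1/4 (K = (1/4)*1 = 1/4 ≈ 0.25000)
(w(5)*((-1)**2 + K*0))*u = (2*((-1)**2 + (1/4)*0))*3 = (2*(1 + 0))*3 = (2*1)*3 = 2*3 = 6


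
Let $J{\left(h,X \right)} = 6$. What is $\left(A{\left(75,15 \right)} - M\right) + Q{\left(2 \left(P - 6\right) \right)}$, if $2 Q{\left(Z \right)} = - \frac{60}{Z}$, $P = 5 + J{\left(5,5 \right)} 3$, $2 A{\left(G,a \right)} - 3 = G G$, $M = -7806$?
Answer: $\frac{180525}{17} \approx 10619.0$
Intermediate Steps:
$A{\left(G,a \right)} = \frac{3}{2} + \frac{G^{2}}{2}$ ($A{\left(G,a \right)} = \frac{3}{2} + \frac{G G}{2} = \frac{3}{2} + \frac{G^{2}}{2}$)
$P = 23$ ($P = 5 + 6 \cdot 3 = 5 + 18 = 23$)
$Q{\left(Z \right)} = - \frac{30}{Z}$ ($Q{\left(Z \right)} = \frac{\left(-60\right) \frac{1}{Z}}{2} = - \frac{30}{Z}$)
$\left(A{\left(75,15 \right)} - M\right) + Q{\left(2 \left(P - 6\right) \right)} = \left(\left(\frac{3}{2} + \frac{75^{2}}{2}\right) - -7806\right) - \frac{30}{2 \left(23 - 6\right)} = \left(\left(\frac{3}{2} + \frac{1}{2} \cdot 5625\right) + 7806\right) - \frac{30}{2 \cdot 17} = \left(\left(\frac{3}{2} + \frac{5625}{2}\right) + 7806\right) - \frac{30}{34} = \left(2814 + 7806\right) - \frac{15}{17} = 10620 - \frac{15}{17} = \frac{180525}{17}$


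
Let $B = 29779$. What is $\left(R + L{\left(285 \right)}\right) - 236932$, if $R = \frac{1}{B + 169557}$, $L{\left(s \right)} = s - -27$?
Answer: $- \frac{47166884319}{199336} \approx -2.3662 \cdot 10^{5}$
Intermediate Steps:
$L{\left(s \right)} = 27 + s$ ($L{\left(s \right)} = s + 27 = 27 + s$)
$R = \frac{1}{199336}$ ($R = \frac{1}{29779 + 169557} = \frac{1}{199336} \approx 5.0167 \cdot 10^{-6}$)
$\left(R + L{\left(285 \right)}\right) - 236932 = \left(\frac{1}{199336} + \left(27 + 285\right)\right) - 236932 = \left(\frac{1}{199336} + 312\right) - 236932 = \frac{62192833}{199336} - 236932 = - \frac{47166884319}{199336}$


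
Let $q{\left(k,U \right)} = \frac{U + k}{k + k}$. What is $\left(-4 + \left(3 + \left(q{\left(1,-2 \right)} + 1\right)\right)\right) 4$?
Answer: $-2$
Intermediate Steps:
$q{\left(k,U \right)} = \frac{U + k}{2 k}$
$\left(-4 + \left(3 + \left(q{\left(1,-2 \right)} + 1\right)\right)\right) 4 = \left(-4 + \left(3 + \left(\frac{-2 + 1}{2 \cdot 1} + 1\right)\right)\right) 4 = \left(-4 + \left(3 + \left(\frac{1}{2} \cdot 1 \left(-1\right) + 1\right)\right)\right) 4 = \left(-4 + \left(3 + \left(- \frac{1}{2} + 1\right)\right)\right) 4 = \left(-4 + \left(3 + \frac{1}{2}\right)\right) 4 = \left(-4 + \frac{7}{2}\right) 4 = \left(- \frac{1}{2}\right) 4 = -2$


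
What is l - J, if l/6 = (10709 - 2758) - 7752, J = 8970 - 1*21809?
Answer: 14033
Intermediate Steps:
J = -12839 (J = 8970 - 21809 = -12839)
l = 1194 (l = 6*((10709 - 2758) - 7752) = 6*(7951 - 7752) = 6*199 = 1194)
l - J = 1194 - 1*(-12839) = 1194 + 12839 = 14033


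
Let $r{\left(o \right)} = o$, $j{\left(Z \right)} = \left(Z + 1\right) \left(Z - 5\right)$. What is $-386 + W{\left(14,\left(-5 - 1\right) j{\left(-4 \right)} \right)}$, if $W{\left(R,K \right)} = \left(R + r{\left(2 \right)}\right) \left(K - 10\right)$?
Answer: $-3138$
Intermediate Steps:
$j{\left(Z \right)} = \left(1 + Z\right) \left(-5 + Z\right)$
$W{\left(R,K \right)} = \left(-10 + K\right) \left(2 + R\right)$ ($W{\left(R,K \right)} = \left(R + 2\right) \left(K - 10\right) = \left(2 + R\right) \left(-10 + K\right) = \left(-10 + K\right) \left(2 + R\right)$)
$-386 + W{\left(14,\left(-5 - 1\right) j{\left(-4 \right)} \right)} = -386 + \left(-20 - 140 + 2 \left(-5 - 1\right) \left(-5 + \left(-4\right)^{2} - -16\right) + \left(-5 - 1\right) \left(-5 + \left(-4\right)^{2} - -16\right) 14\right) = -386 + \left(-20 - 140 + 2 \left(- 6 \left(-5 + 16 + 16\right)\right) + - 6 \left(-5 + 16 + 16\right) 14\right) = -386 + \left(-20 - 140 + 2 \left(\left(-6\right) 27\right) + \left(-6\right) 27 \cdot 14\right) = -386 - 2752 = -3138$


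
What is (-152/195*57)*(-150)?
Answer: 86640/13 ≈ 6664.6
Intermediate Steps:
(-152/195*57)*(-150) = (-152*1/195*57)*(-150) = -152/195*57*(-150) = -2888/65*(-150) = 86640/13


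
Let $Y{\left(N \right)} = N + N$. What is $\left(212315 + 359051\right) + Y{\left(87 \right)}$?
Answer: $571540$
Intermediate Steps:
$Y{\left(N \right)} = 2 N$
$\left(212315 + 359051\right) + Y{\left(87 \right)} = \left(212315 + 359051\right) + 2 \cdot 87 = 571366 + 174 = 571540$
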